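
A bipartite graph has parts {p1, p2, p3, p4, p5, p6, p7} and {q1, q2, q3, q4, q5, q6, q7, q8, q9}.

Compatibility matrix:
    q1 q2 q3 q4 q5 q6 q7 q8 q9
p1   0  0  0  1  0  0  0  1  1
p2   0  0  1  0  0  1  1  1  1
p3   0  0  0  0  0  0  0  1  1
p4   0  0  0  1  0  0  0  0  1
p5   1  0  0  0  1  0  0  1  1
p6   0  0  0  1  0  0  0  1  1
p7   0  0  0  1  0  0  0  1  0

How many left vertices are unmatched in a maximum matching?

2

A valid assignment of size 5: p1-q4, p2-q6, p3-q8, p4-q9, p5-q5.
The set {p1, p3, p4, p6, p7} has only 3 neighbours ({q4, q8, q9}), so by Hall's theorem at most 5 of the 7 left vertices can be matched.
That matches 5 of the 7, leaving 2 unmatched; no matching can do better.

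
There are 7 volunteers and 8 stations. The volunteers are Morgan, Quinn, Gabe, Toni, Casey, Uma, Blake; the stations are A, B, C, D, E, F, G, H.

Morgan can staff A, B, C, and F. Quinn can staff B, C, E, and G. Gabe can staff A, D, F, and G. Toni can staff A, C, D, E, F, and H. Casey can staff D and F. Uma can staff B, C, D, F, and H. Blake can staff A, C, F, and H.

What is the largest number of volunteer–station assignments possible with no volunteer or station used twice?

One maximum matching: Morgan–C, Quinn–B, Gabe–A, Toni–E, Casey–D, Uma–H, Blake–F.
This saturates every volunteer, so 7 is the maximum.

7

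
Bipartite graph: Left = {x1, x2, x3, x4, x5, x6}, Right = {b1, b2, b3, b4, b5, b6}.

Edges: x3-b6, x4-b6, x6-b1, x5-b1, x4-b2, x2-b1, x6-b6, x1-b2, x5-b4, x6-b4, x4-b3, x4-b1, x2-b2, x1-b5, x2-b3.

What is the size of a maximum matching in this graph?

6

One maximum matching: x1-b5, x2-b2, x3-b6, x4-b3, x5-b1, x6-b4.
This saturates every left vertex, so 6 is the maximum.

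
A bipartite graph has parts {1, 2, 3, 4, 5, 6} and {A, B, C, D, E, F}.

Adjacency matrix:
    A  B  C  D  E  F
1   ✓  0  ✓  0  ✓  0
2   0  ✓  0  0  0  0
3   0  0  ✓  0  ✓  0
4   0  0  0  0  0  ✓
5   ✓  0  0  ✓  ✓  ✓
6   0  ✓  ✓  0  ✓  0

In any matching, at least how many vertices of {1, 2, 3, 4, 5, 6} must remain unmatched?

One maximum matching: 1→A, 2→B, 3→C, 4→F, 5→D, 6→E.
All 6 left vertices are matched, so no larger matching exists.
That matches 6 of the 6, leaving 0 unmatched; no matching can do better.

0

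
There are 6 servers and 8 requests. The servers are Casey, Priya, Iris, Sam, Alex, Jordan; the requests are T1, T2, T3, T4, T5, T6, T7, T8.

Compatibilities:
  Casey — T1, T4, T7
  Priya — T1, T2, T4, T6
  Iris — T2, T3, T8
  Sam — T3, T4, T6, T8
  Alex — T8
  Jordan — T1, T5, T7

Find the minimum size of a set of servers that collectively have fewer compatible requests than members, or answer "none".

none

A matching saturating every server exists, for instance Casey→T1, Priya→T2, Iris→T3, Sam→T6, Alex→T8, Jordan→T7.
By Hall's marriage theorem, this means |N(S)| ≥ |S| for every subset S, so no violating subset exists.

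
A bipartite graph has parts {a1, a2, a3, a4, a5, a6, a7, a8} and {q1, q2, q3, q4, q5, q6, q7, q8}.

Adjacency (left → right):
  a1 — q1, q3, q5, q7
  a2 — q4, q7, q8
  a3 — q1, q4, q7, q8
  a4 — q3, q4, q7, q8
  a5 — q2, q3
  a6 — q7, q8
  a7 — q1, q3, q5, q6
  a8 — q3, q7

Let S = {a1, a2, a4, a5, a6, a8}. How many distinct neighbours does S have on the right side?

The union of neighbours of {a1, a2, a4, a5, a6, a8} is {q1, q2, q3, q4, q5, q7, q8}, which has 7 elements.
Since |N(S)| = 7 ≥ |S| = 6, Hall's condition holds for this subset.

7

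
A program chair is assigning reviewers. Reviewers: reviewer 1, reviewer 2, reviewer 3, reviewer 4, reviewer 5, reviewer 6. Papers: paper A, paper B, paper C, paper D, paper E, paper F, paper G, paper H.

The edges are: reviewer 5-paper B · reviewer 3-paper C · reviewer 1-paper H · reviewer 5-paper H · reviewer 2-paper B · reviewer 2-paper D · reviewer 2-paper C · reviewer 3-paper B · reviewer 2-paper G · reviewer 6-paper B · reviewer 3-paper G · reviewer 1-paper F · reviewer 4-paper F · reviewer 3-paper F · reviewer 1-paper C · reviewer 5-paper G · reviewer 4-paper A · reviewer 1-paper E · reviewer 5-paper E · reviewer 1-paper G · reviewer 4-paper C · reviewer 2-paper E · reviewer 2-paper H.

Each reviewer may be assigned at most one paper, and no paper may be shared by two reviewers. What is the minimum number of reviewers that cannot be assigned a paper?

A valid assignment of size 6: reviewer 1–paper C, reviewer 2–paper G, reviewer 3–paper F, reviewer 4–paper A, reviewer 5–paper E, reviewer 6–paper B.
This saturates every reviewer, so 6 is the maximum.
That matches 6 of the 6, leaving 0 unmatched; no matching can do better.

0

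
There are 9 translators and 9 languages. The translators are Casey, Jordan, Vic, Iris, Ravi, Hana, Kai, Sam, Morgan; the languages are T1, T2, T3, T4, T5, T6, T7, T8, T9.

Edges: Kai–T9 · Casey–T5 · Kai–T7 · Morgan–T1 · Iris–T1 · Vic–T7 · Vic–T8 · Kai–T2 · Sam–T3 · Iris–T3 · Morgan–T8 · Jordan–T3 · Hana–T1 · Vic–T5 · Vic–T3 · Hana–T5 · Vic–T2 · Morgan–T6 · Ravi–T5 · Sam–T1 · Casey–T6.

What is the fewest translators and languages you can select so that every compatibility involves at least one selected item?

7

The 7 edges Casey–T6, Jordan–T3, Vic–T7, Iris–T1, Ravi–T5, Kai–T9, Morgan–T8 form a matching, so any vertex cover needs at least 7 vertices (one per matched edge).
Conversely {Casey, Vic, Kai, Morgan, T1, T3, T5} meets every edge and has exactly 7 vertices, so 7 is optimal.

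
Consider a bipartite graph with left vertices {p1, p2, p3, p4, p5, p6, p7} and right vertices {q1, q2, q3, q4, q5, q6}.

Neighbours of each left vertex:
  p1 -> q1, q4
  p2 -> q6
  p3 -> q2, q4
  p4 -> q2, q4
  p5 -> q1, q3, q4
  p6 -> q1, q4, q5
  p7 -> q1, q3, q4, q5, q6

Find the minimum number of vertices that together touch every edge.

6

{q1, q2, q3, q4, q5, q6} is a vertex cover of size 6: every edge has an endpoint in this set.
No smaller cover exists because p1–q1, p2–q6, p3–q4, p4–q2, p5–q3, p6–q5 is a matching of size 6, and a cover must include an endpoint of each of these disjoint edges (König's theorem).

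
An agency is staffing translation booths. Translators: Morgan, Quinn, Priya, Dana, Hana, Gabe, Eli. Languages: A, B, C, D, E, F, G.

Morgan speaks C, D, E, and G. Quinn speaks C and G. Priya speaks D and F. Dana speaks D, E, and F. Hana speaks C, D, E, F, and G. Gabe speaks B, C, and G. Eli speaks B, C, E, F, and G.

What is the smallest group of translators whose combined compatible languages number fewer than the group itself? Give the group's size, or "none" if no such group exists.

7

Take S = {Morgan, Quinn, Priya, Dana, Hana, Gabe, Eli}. Its neighbourhood is {B, C, D, E, F, G}, so |N(S)| = 6 < |S| = 7.
Every subset of size less than 7 has at least as many neighbours as members, so 7 is the minimum.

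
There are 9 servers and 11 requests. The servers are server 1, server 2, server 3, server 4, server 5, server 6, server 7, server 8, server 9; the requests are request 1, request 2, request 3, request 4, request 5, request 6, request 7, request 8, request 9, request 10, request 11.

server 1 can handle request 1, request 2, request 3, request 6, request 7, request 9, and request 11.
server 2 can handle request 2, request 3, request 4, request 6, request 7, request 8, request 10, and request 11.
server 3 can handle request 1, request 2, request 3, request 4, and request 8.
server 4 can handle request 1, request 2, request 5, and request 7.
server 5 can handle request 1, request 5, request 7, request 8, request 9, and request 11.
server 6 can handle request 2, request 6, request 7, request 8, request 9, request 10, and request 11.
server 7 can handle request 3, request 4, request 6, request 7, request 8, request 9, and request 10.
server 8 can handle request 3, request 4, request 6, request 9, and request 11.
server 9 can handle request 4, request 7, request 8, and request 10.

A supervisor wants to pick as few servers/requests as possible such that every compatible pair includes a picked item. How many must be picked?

9

{server 1, server 2, server 3, server 4, server 5, server 6, server 7, server 8, server 9} is a vertex cover of size 9: every edge has an endpoint in this set.
No smaller cover exists because server 1–request 6, server 2–request 3, server 3–request 2, server 4–request 5, server 5–request 11, server 6–request 10, server 7–request 9, server 8–request 4, server 9–request 7 is a matching of size 9, and a cover must include an endpoint of each of these disjoint edges (König's theorem).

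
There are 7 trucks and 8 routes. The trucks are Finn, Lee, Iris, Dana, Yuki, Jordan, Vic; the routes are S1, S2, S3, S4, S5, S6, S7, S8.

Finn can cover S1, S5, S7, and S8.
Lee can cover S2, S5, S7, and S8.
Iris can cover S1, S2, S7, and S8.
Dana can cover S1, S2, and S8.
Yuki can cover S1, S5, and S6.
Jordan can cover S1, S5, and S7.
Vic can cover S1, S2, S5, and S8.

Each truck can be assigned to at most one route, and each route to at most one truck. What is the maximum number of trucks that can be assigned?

6

One maximum matching: Finn–S5, Lee–S2, Iris–S1, Dana–S8, Yuki–S6, Jordan–S7.
The set {Finn, Lee, Iris, Dana, Jordan, Vic} has only 5 neighbours ({S1, S2, S5, S7, S8}), so by Hall's theorem at most 6 of the 7 trucks can be matched.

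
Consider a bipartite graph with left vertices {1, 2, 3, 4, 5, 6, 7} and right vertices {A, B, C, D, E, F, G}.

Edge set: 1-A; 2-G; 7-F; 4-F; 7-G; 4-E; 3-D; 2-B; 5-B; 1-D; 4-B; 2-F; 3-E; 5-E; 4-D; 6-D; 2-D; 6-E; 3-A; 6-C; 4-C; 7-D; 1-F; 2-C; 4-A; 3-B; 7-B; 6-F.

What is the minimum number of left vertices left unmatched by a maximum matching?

A valid assignment of size 7: 1→F, 2→G, 3→D, 4→A, 5→E, 6→C, 7→B.
All 7 left vertices are matched, so no larger matching exists.
That matches 7 of the 7, leaving 0 unmatched; no matching can do better.

0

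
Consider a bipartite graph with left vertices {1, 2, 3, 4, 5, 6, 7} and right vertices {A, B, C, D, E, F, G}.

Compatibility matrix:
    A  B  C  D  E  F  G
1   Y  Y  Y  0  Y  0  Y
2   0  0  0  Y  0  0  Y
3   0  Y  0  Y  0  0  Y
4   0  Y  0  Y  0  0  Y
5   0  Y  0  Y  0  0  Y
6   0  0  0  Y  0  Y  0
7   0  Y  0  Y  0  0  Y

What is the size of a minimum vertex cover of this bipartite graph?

5

The 5 edges 1–A, 2–D, 3–G, 4–B, 6–F form a matching, so any vertex cover needs at least 5 vertices (one per matched edge).
Conversely {1, 6, B, D, G} meets every edge and has exactly 5 vertices, so 5 is optimal.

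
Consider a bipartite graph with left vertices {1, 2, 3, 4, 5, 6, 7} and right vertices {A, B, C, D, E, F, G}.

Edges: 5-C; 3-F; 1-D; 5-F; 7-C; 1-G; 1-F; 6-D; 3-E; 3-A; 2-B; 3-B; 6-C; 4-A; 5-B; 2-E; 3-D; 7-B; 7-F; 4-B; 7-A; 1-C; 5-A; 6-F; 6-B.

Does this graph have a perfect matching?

Yes

For example, pair 1–G, 2–E, 3–D, 4–A, 5–C, 6–F, 7–B.
Every left vertex is matched, so this is a perfect matching.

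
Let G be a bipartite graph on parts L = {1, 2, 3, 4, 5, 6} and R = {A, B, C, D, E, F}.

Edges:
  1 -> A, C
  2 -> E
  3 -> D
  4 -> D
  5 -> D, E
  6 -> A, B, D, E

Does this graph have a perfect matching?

No

The set {2, 3, 4, 5} has only 2 neighbours ({D, E}), so by Hall's theorem at most 4 of the 6 left vertices can be matched.
Hence no matching covers every left vertex.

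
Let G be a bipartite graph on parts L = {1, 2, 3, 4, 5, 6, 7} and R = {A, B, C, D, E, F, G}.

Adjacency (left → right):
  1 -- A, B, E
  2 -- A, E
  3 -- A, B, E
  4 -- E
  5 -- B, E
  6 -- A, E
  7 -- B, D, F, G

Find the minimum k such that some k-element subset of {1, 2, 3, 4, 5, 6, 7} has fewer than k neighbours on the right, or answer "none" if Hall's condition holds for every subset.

Take S = {2, 4, 6}. Its neighbourhood is {A, E}, so |N(S)| = 2 < |S| = 3.
Every subset of size less than 3 has at least as many neighbours as members, so 3 is the minimum.

3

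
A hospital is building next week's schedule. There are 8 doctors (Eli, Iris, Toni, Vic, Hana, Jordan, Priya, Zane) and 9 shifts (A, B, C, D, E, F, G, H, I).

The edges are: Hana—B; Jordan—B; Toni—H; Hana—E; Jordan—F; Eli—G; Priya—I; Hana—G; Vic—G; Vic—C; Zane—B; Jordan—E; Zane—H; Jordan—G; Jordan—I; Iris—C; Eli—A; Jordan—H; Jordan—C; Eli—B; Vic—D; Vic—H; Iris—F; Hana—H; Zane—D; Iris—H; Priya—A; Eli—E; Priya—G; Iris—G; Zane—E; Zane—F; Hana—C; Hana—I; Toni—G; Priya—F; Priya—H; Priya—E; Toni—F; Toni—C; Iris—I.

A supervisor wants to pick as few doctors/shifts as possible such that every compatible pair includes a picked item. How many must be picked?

The 8 edges Eli–B, Iris–F, Toni–C, Vic–D, Hana–H, Jordan–G, Priya–A, Zane–E form a matching, so any vertex cover needs at least 8 vertices (one per matched edge).
Conversely {Eli, Iris, Toni, Vic, Hana, Jordan, Priya, Zane} meets every edge and has exactly 8 vertices, so 8 is optimal.

8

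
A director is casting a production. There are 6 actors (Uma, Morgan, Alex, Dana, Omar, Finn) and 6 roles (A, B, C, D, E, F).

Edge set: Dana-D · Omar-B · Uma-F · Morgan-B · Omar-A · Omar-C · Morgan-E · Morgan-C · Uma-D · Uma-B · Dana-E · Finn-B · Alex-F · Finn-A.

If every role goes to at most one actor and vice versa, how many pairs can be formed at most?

A valid assignment of size 6: Uma→D, Morgan→C, Alex→F, Dana→E, Omar→A, Finn→B.
This saturates every actor, so 6 is the maximum.

6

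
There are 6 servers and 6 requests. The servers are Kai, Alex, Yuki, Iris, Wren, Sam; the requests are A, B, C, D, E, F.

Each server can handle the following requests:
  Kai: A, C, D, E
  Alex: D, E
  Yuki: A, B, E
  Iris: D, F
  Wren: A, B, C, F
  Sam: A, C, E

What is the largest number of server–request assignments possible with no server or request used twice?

6

One maximum matching: Kai-A, Alex-D, Yuki-B, Iris-F, Wren-C, Sam-E.
This saturates every server, so 6 is the maximum.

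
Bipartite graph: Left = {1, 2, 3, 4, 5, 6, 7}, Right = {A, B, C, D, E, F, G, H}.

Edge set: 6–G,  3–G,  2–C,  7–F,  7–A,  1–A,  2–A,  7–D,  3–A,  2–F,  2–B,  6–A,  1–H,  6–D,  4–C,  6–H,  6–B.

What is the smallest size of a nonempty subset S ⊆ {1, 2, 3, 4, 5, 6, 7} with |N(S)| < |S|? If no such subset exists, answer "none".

1

Take S = {5}. Its neighbourhood is {}, so |N(S)| = 0 < |S| = 1.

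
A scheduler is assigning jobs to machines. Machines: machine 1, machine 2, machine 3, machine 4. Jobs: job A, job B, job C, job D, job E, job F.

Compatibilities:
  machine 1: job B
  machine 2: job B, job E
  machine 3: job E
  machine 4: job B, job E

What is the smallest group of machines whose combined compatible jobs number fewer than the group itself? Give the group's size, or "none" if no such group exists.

3

Take S = {machine 1, machine 2, machine 3}. Its neighbourhood is {job B, job E}, so |N(S)| = 2 < |S| = 3.
Every subset of size less than 3 has at least as many neighbours as members, so 3 is the minimum.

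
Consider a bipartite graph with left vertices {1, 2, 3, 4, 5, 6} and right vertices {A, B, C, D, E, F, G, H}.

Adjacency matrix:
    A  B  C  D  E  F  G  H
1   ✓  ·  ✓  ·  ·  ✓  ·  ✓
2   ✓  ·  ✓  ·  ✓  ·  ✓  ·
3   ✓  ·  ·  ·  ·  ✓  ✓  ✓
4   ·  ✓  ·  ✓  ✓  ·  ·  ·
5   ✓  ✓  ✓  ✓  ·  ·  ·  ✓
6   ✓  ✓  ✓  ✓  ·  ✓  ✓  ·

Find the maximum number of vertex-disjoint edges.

One maximum matching: 1→C, 2→E, 3→F, 4→B, 5→A, 6→G.
This saturates every left vertex, so 6 is the maximum.

6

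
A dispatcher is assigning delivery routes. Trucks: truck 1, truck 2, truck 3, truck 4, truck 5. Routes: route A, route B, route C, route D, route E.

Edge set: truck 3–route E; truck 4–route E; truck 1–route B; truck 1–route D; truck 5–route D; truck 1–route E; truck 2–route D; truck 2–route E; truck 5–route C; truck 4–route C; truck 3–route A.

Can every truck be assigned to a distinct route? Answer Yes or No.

A valid assignment of size 5: truck 1-route B, truck 2-route E, truck 3-route A, truck 4-route C, truck 5-route D.
Every truck is matched, so this is a perfect matching.

Yes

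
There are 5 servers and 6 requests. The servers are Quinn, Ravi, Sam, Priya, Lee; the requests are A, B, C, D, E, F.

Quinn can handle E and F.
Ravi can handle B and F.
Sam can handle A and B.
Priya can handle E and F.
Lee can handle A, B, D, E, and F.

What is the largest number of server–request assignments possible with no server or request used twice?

For example, pair Quinn-F, Ravi-B, Sam-A, Priya-E, Lee-D.
This saturates every server, so 5 is the maximum.

5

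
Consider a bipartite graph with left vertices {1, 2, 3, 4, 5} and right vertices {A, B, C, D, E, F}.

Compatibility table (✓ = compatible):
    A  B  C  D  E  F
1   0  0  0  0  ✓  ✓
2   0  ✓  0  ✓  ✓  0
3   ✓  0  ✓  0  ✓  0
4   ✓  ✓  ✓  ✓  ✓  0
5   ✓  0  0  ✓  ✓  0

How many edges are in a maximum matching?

5

A valid assignment of size 5: 1–F, 2–B, 3–C, 4–A, 5–E.
All 5 left vertices are matched, so no larger matching exists.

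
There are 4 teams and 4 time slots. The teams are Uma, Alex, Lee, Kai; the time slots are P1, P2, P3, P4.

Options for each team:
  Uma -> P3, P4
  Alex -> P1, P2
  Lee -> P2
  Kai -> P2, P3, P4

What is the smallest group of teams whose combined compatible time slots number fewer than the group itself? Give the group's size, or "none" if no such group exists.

none

A matching saturating every team exists, for instance Uma→P3, Alex→P1, Lee→P2, Kai→P4.
By Hall's marriage theorem, this means |N(S)| ≥ |S| for every subset S, so no violating subset exists.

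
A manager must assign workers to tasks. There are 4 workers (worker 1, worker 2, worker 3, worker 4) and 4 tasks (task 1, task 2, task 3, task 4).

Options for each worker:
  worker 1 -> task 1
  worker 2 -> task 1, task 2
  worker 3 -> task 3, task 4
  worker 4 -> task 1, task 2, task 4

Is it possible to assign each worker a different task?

One maximum matching: worker 1-task 1, worker 2-task 2, worker 3-task 3, worker 4-task 4.
Every worker is matched, so this is a perfect matching.

Yes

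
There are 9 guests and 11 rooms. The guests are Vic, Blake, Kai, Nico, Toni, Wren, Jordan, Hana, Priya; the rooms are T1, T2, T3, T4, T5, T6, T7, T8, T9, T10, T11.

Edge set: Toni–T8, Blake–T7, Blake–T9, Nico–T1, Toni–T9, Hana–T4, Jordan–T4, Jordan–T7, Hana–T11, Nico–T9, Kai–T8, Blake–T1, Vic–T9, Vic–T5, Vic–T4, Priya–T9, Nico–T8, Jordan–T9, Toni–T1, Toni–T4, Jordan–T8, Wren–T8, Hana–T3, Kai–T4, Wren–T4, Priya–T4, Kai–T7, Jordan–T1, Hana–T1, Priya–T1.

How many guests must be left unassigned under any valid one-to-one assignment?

2

For example, pair Vic→T5, Blake→T7, Kai→T4, Nico→T9, Toni→T1, Wren→T8, Hana→T11.
The set {Blake, Kai, Nico, Toni, Wren, Jordan, Priya} has only 5 neighbours ({T1, T4, T7, T8, T9}), so by Hall's theorem at most 7 of the 9 guests can be matched.
That matches 7 of the 9, leaving 2 unmatched; no matching can do better.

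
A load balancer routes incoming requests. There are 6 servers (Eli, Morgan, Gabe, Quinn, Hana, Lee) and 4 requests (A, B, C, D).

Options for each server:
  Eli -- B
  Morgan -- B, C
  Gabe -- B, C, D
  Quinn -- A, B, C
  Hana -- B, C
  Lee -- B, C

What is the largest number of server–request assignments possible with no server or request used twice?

One maximum matching: Eli–B, Morgan–C, Gabe–D, Quinn–A.
The set {Eli, Morgan, Hana, Lee} has only 2 neighbours ({B, C}), so by Hall's theorem at most 4 of the 6 servers can be matched.

4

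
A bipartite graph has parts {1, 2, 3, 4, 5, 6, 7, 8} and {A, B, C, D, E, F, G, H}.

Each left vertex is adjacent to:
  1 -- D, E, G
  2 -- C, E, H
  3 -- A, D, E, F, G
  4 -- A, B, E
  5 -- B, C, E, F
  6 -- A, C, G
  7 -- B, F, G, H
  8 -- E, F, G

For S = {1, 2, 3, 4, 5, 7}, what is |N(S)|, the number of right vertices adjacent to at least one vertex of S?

The union of neighbours of {1, 2, 3, 4, 5, 7} is {A, B, C, D, E, F, G, H}, which has 8 elements.
Since |N(S)| = 8 ≥ |S| = 6, Hall's condition holds for this subset.

8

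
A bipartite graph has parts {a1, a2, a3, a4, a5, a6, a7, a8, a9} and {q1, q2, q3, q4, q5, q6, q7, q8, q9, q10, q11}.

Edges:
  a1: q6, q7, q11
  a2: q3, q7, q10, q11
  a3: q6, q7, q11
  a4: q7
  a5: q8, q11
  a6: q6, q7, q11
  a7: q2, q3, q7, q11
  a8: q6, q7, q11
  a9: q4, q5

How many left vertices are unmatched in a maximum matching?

2

For example, pair a1→q6, a2→q10, a3→q11, a4→q7, a5→q8, a7→q2, a9→q5.
The set {a1, a3, a4, a6, a8} has only 3 neighbours ({q11, q6, q7}), so by Hall's theorem at most 7 of the 9 left vertices can be matched.
That matches 7 of the 9, leaving 2 unmatched; no matching can do better.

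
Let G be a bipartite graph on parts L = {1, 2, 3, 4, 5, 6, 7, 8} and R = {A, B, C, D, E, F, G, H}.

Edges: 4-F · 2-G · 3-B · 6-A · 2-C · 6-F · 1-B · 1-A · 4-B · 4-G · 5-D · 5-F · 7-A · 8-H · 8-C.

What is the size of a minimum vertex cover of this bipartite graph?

{2, 4, 5, 6, 8, A, B} is a vertex cover of size 7: every edge has an endpoint in this set.
No smaller cover exists because 1–A, 2–C, 3–B, 4–G, 5–D, 6–F, 8–H is a matching of size 7, and a cover must include an endpoint of each of these disjoint edges (König's theorem).

7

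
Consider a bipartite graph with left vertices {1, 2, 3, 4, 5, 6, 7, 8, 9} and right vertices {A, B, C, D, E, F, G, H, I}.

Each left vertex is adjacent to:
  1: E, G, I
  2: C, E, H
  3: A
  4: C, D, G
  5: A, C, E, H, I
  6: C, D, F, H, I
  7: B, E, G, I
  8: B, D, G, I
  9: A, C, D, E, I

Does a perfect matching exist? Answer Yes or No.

Yes

For example, pair 1-I, 2-C, 3-A, 4-D, 5-H, 6-F, 7-B, 8-G, 9-E.
Every left vertex is matched, so this is a perfect matching.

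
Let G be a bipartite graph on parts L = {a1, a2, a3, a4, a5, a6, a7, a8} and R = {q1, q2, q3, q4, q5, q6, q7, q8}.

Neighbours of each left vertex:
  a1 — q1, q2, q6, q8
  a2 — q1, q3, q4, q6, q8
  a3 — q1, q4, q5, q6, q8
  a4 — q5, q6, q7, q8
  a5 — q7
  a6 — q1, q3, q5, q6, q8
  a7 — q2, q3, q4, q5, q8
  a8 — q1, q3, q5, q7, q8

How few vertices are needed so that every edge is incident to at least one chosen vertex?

8

{a1, a2, a3, a4, a5, a6, a7, a8} is a vertex cover of size 8: every edge has an endpoint in this set.
No smaller cover exists because a1–q2, a2–q3, a3–q4, a4–q5, a5–q7, a6–q6, a7–q8, a8–q1 is a matching of size 8, and a cover must include an endpoint of each of these disjoint edges (König's theorem).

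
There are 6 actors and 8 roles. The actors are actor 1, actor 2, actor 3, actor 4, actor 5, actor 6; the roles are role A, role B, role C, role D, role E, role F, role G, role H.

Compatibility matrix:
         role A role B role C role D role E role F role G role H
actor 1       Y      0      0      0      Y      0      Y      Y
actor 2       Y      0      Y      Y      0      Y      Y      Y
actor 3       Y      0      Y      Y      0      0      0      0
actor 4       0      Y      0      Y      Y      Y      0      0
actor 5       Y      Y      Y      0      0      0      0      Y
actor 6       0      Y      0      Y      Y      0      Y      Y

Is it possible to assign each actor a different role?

A valid assignment of size 6: actor 1→role H, actor 2→role C, actor 3→role A, actor 4→role D, actor 5→role B, actor 6→role G.
All 6 actors are covered.

Yes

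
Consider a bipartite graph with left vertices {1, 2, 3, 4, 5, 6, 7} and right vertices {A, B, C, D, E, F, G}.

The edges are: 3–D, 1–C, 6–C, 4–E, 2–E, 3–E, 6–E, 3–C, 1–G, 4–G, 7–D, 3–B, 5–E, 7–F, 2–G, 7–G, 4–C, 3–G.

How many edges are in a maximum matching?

One maximum matching: 1–C, 2–G, 3–B, 4–E, 7–F.
The set {1, 2, 4, 5, 6} has only 3 neighbours ({C, E, G}), so by Hall's theorem at most 5 of the 7 left vertices can be matched.

5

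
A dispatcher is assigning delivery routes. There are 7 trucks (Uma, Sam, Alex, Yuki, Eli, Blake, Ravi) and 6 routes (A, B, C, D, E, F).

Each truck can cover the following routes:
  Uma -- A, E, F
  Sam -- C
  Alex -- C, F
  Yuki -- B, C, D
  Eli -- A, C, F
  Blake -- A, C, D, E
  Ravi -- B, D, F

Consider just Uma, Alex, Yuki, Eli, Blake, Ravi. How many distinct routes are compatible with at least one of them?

6

The union of neighbours of {Uma, Alex, Yuki, Eli, Blake, Ravi} is {A, B, C, D, E, F}, which has 6 elements.
Since |N(S)| = 6 ≥ |S| = 6, Hall's condition holds for this subset.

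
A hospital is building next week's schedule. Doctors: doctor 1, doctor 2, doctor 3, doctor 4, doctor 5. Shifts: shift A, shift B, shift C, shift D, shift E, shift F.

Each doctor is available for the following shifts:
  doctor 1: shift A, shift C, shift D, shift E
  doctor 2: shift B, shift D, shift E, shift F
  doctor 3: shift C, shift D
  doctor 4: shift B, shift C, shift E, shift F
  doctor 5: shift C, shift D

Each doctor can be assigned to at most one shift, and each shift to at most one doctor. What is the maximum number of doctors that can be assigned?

5

A valid assignment of size 5: doctor 1→shift A, doctor 2→shift E, doctor 3→shift C, doctor 4→shift F, doctor 5→shift D.
All 5 doctors are matched, so no larger matching exists.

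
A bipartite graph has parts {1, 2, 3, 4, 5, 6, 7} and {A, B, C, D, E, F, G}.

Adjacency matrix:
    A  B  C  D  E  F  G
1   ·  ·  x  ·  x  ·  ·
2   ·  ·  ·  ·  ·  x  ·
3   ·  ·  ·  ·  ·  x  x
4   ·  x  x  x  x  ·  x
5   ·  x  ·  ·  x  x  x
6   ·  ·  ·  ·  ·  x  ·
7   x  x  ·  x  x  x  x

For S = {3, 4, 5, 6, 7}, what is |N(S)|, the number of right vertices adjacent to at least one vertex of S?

The union of neighbours of {3, 4, 5, 6, 7} is {A, B, C, D, E, F, G}, which has 7 elements.
Since |N(S)| = 7 ≥ |S| = 5, Hall's condition holds for this subset.

7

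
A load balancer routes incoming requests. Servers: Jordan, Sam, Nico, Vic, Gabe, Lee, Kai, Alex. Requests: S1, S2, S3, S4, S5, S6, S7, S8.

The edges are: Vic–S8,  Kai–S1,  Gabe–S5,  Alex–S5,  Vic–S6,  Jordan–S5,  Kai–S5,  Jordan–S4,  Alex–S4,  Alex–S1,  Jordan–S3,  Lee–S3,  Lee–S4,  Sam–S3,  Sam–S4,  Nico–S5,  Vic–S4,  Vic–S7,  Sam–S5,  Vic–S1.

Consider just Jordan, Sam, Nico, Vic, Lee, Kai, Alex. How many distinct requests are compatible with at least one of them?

7

The union of neighbours of {Jordan, Sam, Nico, Vic, Lee, Kai, Alex} is {S1, S3, S4, S5, S6, S7, S8}, which has 7 elements.
Since |N(S)| = 7 ≥ |S| = 7, Hall's condition holds for this subset.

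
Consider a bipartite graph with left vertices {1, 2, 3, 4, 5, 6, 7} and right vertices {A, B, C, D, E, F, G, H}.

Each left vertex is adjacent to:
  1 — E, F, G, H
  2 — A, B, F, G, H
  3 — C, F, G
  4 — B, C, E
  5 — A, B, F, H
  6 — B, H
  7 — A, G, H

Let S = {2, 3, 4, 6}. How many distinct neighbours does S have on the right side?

The union of neighbours of {2, 3, 4, 6} is {A, B, C, E, F, G, H}, which has 7 elements.
Since |N(S)| = 7 ≥ |S| = 4, Hall's condition holds for this subset.

7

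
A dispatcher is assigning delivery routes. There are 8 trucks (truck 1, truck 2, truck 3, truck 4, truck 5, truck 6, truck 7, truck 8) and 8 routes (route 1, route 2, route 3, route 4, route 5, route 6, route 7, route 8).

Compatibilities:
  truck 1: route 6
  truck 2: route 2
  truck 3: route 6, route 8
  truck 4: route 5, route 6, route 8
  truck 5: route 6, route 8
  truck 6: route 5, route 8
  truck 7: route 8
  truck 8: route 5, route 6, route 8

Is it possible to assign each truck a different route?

No

The set {truck 1, truck 3, truck 4, truck 5, truck 6, truck 7, truck 8} has only 3 neighbours ({route 5, route 6, route 8}), so by Hall's theorem at most 4 of the 8 trucks can be matched.
Hence no matching covers every truck.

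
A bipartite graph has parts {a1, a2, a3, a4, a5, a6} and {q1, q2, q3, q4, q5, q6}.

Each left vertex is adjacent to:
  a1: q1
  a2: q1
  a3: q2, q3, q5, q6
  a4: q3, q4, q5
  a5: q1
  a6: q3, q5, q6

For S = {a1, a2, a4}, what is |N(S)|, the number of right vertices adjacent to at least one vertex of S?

The union of neighbours of {a1, a2, a4} is {q1, q3, q4, q5}, which has 4 elements.
Since |N(S)| = 4 ≥ |S| = 3, Hall's condition holds for this subset.

4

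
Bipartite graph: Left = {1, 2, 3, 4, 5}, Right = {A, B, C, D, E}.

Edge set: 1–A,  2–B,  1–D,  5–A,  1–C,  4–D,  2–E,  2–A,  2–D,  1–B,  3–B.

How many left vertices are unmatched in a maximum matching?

For example, pair 1–C, 2–E, 3–B, 4–D, 5–A.
This saturates every left vertex, so 5 is the maximum.
That matches 5 of the 5, leaving 0 unmatched; no matching can do better.

0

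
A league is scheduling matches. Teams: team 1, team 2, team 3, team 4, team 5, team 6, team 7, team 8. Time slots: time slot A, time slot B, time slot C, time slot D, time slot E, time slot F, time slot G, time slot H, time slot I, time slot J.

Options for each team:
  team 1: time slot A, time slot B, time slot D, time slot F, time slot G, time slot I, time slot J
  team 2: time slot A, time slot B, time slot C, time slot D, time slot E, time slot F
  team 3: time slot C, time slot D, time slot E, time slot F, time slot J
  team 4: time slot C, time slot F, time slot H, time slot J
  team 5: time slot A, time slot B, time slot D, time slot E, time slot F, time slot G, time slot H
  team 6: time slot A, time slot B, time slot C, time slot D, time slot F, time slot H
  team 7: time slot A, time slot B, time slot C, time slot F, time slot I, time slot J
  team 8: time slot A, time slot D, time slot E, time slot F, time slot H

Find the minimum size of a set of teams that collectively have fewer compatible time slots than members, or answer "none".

A matching saturating every team exists, for instance team 1→time slot J, team 2→time slot D, team 3→time slot F, team 4→time slot H, team 5→time slot G, team 6→time slot B, team 7→time slot C, team 8→time slot E.
By Hall's marriage theorem, this means |N(S)| ≥ |S| for every subset S, so no violating subset exists.

none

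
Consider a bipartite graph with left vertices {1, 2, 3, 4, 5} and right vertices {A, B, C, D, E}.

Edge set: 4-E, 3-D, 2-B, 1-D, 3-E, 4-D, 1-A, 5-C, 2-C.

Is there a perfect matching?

Yes

One maximum matching: 1–A, 2–B, 3–D, 4–E, 5–C.
Every left vertex is matched, so this is a perfect matching.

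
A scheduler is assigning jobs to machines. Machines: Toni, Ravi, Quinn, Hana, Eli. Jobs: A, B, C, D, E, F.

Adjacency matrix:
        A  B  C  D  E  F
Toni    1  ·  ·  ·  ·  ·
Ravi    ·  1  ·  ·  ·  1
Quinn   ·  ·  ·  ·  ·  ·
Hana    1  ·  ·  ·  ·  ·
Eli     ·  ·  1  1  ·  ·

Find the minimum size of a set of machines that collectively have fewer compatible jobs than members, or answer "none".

Take S = {Quinn}. Its neighbourhood is {}, so |N(S)| = 0 < |S| = 1.

1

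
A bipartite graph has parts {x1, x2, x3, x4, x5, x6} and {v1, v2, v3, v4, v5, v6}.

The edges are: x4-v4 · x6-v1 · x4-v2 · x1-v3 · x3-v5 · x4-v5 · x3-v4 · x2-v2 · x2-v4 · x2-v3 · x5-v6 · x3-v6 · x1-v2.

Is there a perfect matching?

One maximum matching: x1-v3, x2-v2, x3-v4, x4-v5, x5-v6, x6-v1.
Every left vertex is matched, so this is a perfect matching.

Yes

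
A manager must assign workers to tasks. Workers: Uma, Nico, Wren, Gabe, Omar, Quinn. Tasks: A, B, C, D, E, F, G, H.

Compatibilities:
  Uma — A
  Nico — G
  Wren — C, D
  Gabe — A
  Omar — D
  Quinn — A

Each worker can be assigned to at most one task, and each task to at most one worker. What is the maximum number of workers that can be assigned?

4

One maximum matching: Uma-A, Nico-G, Wren-C, Omar-D.
The set {Uma, Gabe, Quinn} has only 1 neighbour ({A}), so by Hall's theorem at most 4 of the 6 workers can be matched.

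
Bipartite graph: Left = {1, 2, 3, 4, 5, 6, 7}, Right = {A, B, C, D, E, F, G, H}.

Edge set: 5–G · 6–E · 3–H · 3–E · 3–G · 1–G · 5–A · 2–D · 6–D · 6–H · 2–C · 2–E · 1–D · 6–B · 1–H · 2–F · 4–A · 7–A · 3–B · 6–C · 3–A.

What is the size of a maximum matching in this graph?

6

A valid assignment of size 6: 1–D, 2–C, 3–H, 4–A, 5–G, 6–E.
The set {4, 7} has only 1 neighbour ({A}), so by Hall's theorem at most 6 of the 7 left vertices can be matched.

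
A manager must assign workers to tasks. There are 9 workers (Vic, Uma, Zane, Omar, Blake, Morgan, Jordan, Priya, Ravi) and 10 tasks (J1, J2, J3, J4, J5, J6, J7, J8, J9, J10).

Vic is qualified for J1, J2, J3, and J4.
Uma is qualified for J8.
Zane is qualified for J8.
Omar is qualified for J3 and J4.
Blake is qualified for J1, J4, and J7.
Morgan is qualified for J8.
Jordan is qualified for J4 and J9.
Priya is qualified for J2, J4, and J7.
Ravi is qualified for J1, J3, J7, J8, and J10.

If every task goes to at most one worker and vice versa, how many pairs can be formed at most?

7

A valid assignment of size 7: Vic–J3, Uma–J8, Omar–J4, Blake–J1, Jordan–J9, Priya–J2, Ravi–J7.
The set {Uma, Zane, Morgan} has only 1 neighbour ({J8}), so by Hall's theorem at most 7 of the 9 workers can be matched.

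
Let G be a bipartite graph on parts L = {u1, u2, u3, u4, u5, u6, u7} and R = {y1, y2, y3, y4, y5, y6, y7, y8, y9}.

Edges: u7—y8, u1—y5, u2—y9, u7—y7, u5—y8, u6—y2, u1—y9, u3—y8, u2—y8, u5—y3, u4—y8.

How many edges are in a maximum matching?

A valid assignment of size 6: u1-y5, u2-y9, u3-y8, u5-y3, u6-y2, u7-y7.
The set {u3, u4} has only 1 neighbour ({y8}), so by Hall's theorem at most 6 of the 7 left vertices can be matched.

6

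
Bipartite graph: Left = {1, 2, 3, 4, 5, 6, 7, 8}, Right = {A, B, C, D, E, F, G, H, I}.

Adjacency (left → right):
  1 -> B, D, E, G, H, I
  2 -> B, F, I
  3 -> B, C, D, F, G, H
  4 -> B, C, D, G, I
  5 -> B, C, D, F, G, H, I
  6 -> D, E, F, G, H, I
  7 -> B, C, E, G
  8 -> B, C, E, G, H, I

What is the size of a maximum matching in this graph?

For example, pair 1-E, 2-I, 3-H, 4-D, 5-B, 6-F, 7-C, 8-G.
All 8 left vertices are matched, so no larger matching exists.

8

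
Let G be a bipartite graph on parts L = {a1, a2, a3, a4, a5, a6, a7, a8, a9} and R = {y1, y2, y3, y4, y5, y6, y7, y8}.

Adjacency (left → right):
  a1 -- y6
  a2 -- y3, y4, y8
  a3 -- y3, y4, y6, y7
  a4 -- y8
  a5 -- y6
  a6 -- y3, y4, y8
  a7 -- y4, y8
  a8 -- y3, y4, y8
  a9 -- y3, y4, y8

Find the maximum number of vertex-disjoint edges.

One maximum matching: a1-y6, a2-y4, a3-y7, a4-y8, a6-y3.
The set {a1, a2, a4, a5, a6, a7, a8, a9} has only 4 neighbours ({y3, y4, y6, y8}), so by Hall's theorem at most 5 of the 9 left vertices can be matched.

5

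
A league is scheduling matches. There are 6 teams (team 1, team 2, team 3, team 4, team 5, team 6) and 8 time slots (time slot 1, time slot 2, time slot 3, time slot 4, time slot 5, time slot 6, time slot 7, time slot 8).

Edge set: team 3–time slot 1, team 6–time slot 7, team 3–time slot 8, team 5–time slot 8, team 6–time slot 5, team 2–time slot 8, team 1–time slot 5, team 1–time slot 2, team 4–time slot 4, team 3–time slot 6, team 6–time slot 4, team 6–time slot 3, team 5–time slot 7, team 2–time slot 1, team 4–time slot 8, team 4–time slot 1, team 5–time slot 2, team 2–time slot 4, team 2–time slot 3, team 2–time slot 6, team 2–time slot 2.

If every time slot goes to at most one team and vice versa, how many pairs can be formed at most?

6

For example, pair team 1-time slot 5, team 2-time slot 3, team 3-time slot 6, team 4-time slot 8, team 5-time slot 2, team 6-time slot 4.
This saturates every team, so 6 is the maximum.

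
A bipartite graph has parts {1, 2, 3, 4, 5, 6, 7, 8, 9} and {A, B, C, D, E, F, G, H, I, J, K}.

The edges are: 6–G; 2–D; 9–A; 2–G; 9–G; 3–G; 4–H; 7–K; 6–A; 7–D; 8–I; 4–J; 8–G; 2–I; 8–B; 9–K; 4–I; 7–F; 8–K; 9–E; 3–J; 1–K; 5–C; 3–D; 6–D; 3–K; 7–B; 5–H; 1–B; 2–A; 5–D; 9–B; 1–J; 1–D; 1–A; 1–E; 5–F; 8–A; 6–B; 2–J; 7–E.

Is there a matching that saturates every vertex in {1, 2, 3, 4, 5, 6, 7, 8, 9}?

One maximum matching: 1-A, 2-J, 3-D, 4-H, 5-F, 6-B, 7-E, 8-K, 9-G.
Every left vertex is matched, so this matching saturates all of them.

Yes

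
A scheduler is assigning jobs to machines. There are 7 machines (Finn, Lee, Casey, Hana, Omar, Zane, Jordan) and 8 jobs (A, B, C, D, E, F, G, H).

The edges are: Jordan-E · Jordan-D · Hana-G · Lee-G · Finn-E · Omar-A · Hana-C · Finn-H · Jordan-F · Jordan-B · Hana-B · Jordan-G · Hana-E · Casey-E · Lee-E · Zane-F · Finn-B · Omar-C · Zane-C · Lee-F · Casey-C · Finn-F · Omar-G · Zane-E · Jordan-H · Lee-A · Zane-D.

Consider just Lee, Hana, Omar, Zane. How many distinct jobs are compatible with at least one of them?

7

The union of neighbours of {Lee, Hana, Omar, Zane} is {A, B, C, D, E, F, G}, which has 7 elements.
Since |N(S)| = 7 ≥ |S| = 4, Hall's condition holds for this subset.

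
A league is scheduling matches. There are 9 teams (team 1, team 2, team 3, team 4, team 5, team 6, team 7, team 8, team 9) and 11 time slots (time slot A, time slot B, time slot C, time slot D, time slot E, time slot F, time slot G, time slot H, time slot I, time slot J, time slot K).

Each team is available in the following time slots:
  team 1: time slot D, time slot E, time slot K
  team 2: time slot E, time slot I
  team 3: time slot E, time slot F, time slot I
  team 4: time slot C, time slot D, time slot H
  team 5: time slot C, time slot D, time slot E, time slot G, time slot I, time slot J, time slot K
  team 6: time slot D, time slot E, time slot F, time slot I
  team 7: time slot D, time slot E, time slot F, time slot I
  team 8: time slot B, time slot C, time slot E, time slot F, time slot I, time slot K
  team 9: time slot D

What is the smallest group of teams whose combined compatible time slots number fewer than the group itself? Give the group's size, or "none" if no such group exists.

Take S = {team 2, team 3, team 6, team 7, team 9}. Its neighbourhood is {time slot D, time slot E, time slot F, time slot I}, so |N(S)| = 4 < |S| = 5.
Every subset of size less than 5 has at least as many neighbours as members, so 5 is the minimum.

5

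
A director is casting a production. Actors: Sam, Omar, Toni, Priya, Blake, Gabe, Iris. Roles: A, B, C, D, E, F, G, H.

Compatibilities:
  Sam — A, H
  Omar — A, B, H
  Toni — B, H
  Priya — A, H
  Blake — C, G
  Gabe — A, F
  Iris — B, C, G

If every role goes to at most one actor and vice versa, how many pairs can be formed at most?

One maximum matching: Sam–A, Omar–H, Toni–B, Blake–G, Gabe–F, Iris–C.
The set {Sam, Omar, Toni, Priya} has only 3 neighbours ({A, B, H}), so by Hall's theorem at most 6 of the 7 actors can be matched.

6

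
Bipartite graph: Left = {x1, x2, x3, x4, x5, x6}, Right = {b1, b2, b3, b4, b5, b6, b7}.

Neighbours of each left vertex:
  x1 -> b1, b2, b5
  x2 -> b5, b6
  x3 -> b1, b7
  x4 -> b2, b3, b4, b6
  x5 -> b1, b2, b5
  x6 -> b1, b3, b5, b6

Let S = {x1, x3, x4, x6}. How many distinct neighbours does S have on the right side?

7

The union of neighbours of {x1, x3, x4, x6} is {b1, b2, b3, b4, b5, b6, b7}, which has 7 elements.
Since |N(S)| = 7 ≥ |S| = 4, Hall's condition holds for this subset.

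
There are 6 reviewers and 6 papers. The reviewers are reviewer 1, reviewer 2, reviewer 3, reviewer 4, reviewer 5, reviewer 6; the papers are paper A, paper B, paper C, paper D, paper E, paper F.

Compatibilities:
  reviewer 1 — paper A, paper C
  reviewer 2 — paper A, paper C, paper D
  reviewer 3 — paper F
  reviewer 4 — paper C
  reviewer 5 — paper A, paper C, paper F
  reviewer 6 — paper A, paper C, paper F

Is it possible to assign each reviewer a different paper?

The set {reviewer 1, reviewer 3, reviewer 4, reviewer 5, reviewer 6} has only 3 neighbours ({paper A, paper C, paper F}), so by Hall's theorem at most 4 of the 6 reviewers can be matched.
Hence no matching covers every reviewer.

No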